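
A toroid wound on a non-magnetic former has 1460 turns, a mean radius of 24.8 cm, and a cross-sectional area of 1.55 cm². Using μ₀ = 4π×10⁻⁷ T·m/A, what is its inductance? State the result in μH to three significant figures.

For a thin toroid, L = μ₀N²A/(2πR).
L = (4π×10⁻⁷)(1460)²(1.550×10^-4) / (2π×0.248 m) = 2.664×10^-4 H.

L ≈ 266 μH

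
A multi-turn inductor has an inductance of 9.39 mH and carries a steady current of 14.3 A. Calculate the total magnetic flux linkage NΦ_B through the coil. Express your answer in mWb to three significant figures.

From L = NΦ_B/I, the flux linkage is NΦ_B = LI.
NΦ_B = (9.390×10^-3 H)(14.3 A) = 0.1343 Wb.

NΦ_B ≈ 134 mWb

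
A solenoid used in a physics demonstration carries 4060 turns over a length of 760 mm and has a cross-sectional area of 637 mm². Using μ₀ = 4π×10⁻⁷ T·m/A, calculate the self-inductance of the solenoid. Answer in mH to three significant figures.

L ≈ 17.4 mH

A = 637 mm² = 6.370×10^-4 m².
For a long solenoid, L = μ₀N²A/ℓ.
L = (4π×10⁻⁷)(4060)²(6.370×10^-4)/(0.76 m) = 1.736×10^-2 H.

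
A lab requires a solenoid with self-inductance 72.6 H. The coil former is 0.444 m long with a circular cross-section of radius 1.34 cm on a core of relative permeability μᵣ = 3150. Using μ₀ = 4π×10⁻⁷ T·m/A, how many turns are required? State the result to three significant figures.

N ≈ 3800 turns

A = πr² = π(1.340×10^-2 m)² = 5.641×10^-4 m².
From L = μ₀μᵣN²A/ℓ, N = √(Lℓ / (μ₀μᵣA)).
N = √[(72.6)(0.444) / ((4π×10⁻⁷)(3150)×5.641×10^-4)] = √(1.444×10^7) ≈ 3799.4.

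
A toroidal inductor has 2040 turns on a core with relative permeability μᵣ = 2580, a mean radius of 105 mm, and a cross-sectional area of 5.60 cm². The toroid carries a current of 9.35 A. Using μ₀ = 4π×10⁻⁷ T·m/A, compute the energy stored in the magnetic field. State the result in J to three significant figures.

U ≈ 501 J

L = μ₀μᵣN²A/(2πR) = (4π×10⁻⁷)(2580)(2040)²(5.600×10^-4)/(2π×0.105) = 11.45 H.
U = ½LI² = ½(11.45)(9.35)² = 500.6 J.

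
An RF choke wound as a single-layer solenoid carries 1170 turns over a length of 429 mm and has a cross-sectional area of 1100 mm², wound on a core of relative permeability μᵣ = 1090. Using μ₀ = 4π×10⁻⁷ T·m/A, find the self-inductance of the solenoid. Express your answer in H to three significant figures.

L ≈ 4.81 H

A = 1100 mm² = 1.100×10^-3 m².
For a long solenoid, L = μ₀μᵣN²A/ℓ.
L = (4π×10⁻⁷)(1090)(1170)²(1.100×10^-3)/(0.429 m) = 4.808 H.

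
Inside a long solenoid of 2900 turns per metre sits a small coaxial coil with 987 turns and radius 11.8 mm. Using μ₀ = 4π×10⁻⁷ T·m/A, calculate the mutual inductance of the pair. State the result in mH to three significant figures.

The outer solenoid produces a uniform field B₁ = μ₀n₁I₁ across the inner coil,
so the flux linkage is N₂Φ = N₂B₁A₂ = μ₀n₁N₂A₂·I₁, giving M = μ₀n₁N₂A₂.
A₂ = πr² = π(1.180×10^-2 m)² = 4.374×10^-4 m².
M = (4π×10⁻⁷)(2900)(987)(4.374×10^-4) = 1.573×10^-3 H.

M ≈ 1.57 mH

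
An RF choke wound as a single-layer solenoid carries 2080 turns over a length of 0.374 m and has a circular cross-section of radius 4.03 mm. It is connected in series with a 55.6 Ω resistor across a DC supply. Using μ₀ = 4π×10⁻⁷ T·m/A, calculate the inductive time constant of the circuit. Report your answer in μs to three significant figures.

A = πr² = π(4.030×10^-3 m)² = 5.102×10^-5 m².
L = μ₀N²A/ℓ = (4π×10⁻⁷)(2080)²(5.102×10^-5)/(0.374) = 7.417×10^-4 H.
τ = L/R = (7.417×10^-4)/(55.6) = 1.334×10^-5 s.

τ ≈ 13.3 μs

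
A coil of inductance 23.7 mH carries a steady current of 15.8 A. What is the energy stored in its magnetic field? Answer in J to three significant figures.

U ≈ 2.96 J

Stored magnetic energy: U = ½LI².
U = ½(2.370×10^-2 H)(15.8 A)² = 2.958 J.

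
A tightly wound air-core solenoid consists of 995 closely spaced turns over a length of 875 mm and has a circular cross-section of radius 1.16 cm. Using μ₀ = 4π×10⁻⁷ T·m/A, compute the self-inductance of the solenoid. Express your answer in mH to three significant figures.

A = πr² = π(1.160×10^-2 m)² = 4.227×10^-4 m².
For a long solenoid, L = μ₀N²A/ℓ.
L = (4π×10⁻⁷)(995)²(4.227×10^-4)/(0.875 m) = 6.011×10^-4 H.

L ≈ 0.601 mH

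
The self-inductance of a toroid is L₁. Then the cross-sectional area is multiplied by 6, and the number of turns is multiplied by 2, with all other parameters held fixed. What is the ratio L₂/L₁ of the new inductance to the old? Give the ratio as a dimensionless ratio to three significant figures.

For a toroid, L ∝ μᵣN²A/R.
L₂/L₁ = (6) × (2)^2 = 24.0.

L₂/L₁ = 24.0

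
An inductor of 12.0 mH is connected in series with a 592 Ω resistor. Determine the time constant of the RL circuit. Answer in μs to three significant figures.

τ = L/R = (1.200×10^-2 H)/(592 Ω) = 2.027×10^-5 s.

τ ≈ 20.3 μs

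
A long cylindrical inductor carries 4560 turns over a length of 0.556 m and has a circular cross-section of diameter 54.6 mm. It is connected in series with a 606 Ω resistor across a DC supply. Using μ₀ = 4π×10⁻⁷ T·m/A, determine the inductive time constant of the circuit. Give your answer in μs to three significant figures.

τ ≈ 182 μs

A = π(d/2)² = π(2.730×10^-2 m)² = 2.341×10^-3 m².
L = μ₀N²A/ℓ = (4π×10⁻⁷)(4560)²(2.341×10^-3)/(0.556) = 0.11 H.
τ = L/R = (0.11)/(606) = 1.816×10^-4 s.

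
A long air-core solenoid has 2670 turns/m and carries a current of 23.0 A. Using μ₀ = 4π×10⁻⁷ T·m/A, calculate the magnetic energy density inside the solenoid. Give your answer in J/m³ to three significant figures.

B = μ₀nI = (4π×10⁻⁷)(2.670×10^3)(23.0) = 7.717×10^-2 T.
u = B²/(2μ₀) = (7.717×10^-2)²/(2×4π×10⁻⁷) = 2.370×10^3 J/m³.

u ≈ 2370 J/m³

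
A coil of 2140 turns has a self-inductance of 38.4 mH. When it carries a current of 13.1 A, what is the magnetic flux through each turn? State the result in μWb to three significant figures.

Φ_B ≈ 235 μWb

From L = NΦ_B/I, the flux per turn is Φ_B = LI/N.
Φ_B = (3.840×10^-2 H)(13.1 A)/2140 = 2.351×10^-4 Wb.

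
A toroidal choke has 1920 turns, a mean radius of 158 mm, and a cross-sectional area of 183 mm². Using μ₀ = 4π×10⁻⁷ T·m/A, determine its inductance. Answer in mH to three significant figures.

For a thin toroid, L = μ₀N²A/(2πR).
L = (4π×10⁻⁷)(1920)²(1.830×10^-4) / (2π×0.158 m) = 8.539×10^-4 H.

L ≈ 0.854 mH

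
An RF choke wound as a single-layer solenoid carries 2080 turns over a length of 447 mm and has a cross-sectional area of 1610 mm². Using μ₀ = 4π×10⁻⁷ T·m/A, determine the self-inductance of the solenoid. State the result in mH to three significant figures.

L ≈ 19.6 mH

A = 1610 mm² = 1.610×10^-3 m².
For a long solenoid, L = μ₀N²A/ℓ.
L = (4π×10⁻⁷)(2080)²(1.610×10^-3)/(0.447 m) = 1.958×10^-2 H.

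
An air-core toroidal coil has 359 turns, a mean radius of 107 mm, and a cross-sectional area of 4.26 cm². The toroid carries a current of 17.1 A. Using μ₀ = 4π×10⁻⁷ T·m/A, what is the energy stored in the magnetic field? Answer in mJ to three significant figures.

U ≈ 15.0 mJ

L = μ₀N²A/(2πR) = (4π×10⁻⁷)(359)²(4.260×10^-4)/(2π×0.107) = 1.026×10^-4 H.
U = ½LI² = ½(1.026×10^-4)(17.1)² = 1.500×10^-2 J.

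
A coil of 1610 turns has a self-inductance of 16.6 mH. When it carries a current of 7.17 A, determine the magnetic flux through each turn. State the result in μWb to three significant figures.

From L = NΦ_B/I, the flux per turn is Φ_B = LI/N.
Φ_B = (1.660×10^-2 H)(7.17 A)/1610 = 7.393×10^-5 Wb.

Φ_B ≈ 73.9 μWb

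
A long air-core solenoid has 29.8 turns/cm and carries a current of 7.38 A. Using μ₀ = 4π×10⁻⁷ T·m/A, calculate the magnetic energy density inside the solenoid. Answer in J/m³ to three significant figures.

u ≈ 304 J/m³

B = μ₀nI = (4π×10⁻⁷)(2.980×10^3)(7.38) = 2.764×10^-2 T.
u = B²/(2μ₀) = (2.764×10^-2)²/(2×4π×10⁻⁷) = 303.9 J/m³.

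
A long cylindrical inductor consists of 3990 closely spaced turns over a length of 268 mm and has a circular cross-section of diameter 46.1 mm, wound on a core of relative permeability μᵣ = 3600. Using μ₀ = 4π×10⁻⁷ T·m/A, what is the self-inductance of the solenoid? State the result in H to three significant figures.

L ≈ 449 H

A = π(d/2)² = π(2.305×10^-2 m)² = 1.669×10^-3 m².
For a long solenoid, L = μ₀μᵣN²A/ℓ.
L = (4π×10⁻⁷)(3600)(3990)²(1.669×10^-3)/(0.268 m) = 448.6 H.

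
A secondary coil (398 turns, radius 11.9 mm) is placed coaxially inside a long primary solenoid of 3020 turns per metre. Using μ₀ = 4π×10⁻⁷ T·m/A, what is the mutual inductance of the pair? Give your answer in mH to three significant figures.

M ≈ 0.672 mH

The outer solenoid produces a uniform field B₁ = μ₀n₁I₁ across the inner coil,
so the flux linkage is N₂Φ = N₂B₁A₂ = μ₀n₁N₂A₂·I₁, giving M = μ₀n₁N₂A₂.
A₂ = πr² = π(1.190×10^-2 m)² = 4.449×10^-4 m².
M = (4π×10⁻⁷)(3020)(398)(4.449×10^-4) = 6.720×10^-4 H.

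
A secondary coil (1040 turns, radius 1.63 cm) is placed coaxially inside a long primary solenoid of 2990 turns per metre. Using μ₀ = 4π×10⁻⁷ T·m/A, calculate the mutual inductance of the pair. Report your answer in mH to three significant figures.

The outer solenoid produces a uniform field B₁ = μ₀n₁I₁ across the inner coil,
so the flux linkage is N₂Φ = N₂B₁A₂ = μ₀n₁N₂A₂·I₁, giving M = μ₀n₁N₂A₂.
A₂ = πr² = π(1.630×10^-2 m)² = 8.347×10^-4 m².
M = (4π×10⁻⁷)(2990)(1040)(8.347×10^-4) = 3.262×10^-3 H.

M ≈ 3.26 mH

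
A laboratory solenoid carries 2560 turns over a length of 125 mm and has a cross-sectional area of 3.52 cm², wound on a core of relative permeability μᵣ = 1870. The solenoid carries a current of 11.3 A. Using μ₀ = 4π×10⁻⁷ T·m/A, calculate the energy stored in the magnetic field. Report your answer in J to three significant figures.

A = 3.52 cm² = 3.520×10^-4 m².
L = μ₀μᵣN²A/ℓ = (4π×10⁻⁷)(1870)(2560)²(3.520×10^-4)/(0.125) = 43.37 H.
U = ½LI² = ½(43.37)(11.3)² = 2.769×10^3 J.

U ≈ 2770 J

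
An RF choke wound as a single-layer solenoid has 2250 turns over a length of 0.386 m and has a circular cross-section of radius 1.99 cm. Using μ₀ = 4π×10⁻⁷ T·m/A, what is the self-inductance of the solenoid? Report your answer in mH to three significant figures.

A = πr² = π(1.990×10^-2 m)² = 1.244×10^-3 m².
For a long solenoid, L = μ₀N²A/ℓ.
L = (4π×10⁻⁷)(2250)²(1.244×10^-3)/(0.386 m) = 2.050×10^-2 H.

L ≈ 20.5 mH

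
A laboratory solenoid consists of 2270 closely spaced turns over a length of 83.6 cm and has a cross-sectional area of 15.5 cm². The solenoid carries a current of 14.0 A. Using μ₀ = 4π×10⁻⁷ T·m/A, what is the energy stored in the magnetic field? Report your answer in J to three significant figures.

U ≈ 1.18 J

A = 15.5 cm² = 1.550×10^-3 m².
L = μ₀N²A/ℓ = (4π×10⁻⁷)(2270)²(1.550×10^-3)/(0.836) = 1.201×10^-2 H.
U = ½LI² = ½(1.201×10^-2)(14.0)² = 1.177 J.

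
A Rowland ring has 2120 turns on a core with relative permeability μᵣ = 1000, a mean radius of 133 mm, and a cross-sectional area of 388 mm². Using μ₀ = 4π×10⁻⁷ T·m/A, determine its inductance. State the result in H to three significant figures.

L ≈ 2.62 H

For a thin toroid, L = μ₀μᵣN²A/(2πR).
L = (4π×10⁻⁷)(1000)(2120)²(3.880×10^-4) / (2π×0.133 m) = 2.622 H.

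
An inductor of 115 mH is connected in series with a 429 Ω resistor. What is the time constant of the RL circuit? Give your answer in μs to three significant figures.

τ ≈ 268 μs

τ = L/R = (0.115 H)/(429 Ω) = 2.681×10^-4 s.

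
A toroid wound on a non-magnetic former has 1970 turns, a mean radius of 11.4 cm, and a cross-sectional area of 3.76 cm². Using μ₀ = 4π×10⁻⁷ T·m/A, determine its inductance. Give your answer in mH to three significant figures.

L ≈ 2.56 mH

For a thin toroid, L = μ₀N²A/(2πR).
L = (4π×10⁻⁷)(1970)²(3.760×10^-4) / (2π×0.114 m) = 2.560×10^-3 H.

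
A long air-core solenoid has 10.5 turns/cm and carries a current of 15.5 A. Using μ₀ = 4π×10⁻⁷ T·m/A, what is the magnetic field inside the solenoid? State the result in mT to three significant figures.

B ≈ 20.5 mT

Inside a long solenoid, B = μ₀nI.
B = (4π×10⁻⁷)(1.050×10^3 m⁻¹)(15.5 A) = 2.045×10^-2 T.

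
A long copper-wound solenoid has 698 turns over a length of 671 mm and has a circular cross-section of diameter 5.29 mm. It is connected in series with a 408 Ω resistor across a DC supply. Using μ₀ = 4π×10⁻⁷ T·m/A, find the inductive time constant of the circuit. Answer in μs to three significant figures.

τ ≈ 0.0492 μs

A = π(d/2)² = π(2.645×10^-3 m)² = 2.198×10^-5 m².
L = μ₀N²A/ℓ = (4π×10⁻⁷)(698)²(2.198×10^-5)/(0.671) = 2.005×10^-5 H.
τ = L/R = (2.005×10^-5)/(408) = 4.915×10^-8 s.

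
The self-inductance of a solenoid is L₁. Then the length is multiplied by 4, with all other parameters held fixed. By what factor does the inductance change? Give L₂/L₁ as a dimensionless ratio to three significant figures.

For a solenoid, L ∝ μᵣN²A/ℓ.
L₂/L₁ = (4)^-1 = 0.250.

L₂/L₁ = 0.250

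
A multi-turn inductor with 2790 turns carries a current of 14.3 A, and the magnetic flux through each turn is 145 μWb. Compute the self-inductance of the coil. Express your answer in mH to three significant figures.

Self-inductance is defined by L = NΦ_B/I (flux linkage over current).
L = (2790)(1.450×10^-4 Wb)/(14.3 A) = 2.829×10^-2 H.

L ≈ 28.3 mH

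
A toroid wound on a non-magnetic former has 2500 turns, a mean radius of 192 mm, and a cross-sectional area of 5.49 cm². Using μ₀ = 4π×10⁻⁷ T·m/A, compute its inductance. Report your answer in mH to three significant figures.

For a thin toroid, L = μ₀N²A/(2πR).
L = (4π×10⁻⁷)(2500)²(5.490×10^-4) / (2π×0.192 m) = 3.574×10^-3 H.

L ≈ 3.57 mH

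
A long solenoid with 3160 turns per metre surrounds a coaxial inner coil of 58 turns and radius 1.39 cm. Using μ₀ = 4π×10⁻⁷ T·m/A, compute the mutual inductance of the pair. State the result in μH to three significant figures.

The outer solenoid produces a uniform field B₁ = μ₀n₁I₁ across the inner coil,
so the flux linkage is N₂Φ = N₂B₁A₂ = μ₀n₁N₂A₂·I₁, giving M = μ₀n₁N₂A₂.
A₂ = πr² = π(1.390×10^-2 m)² = 6.070×10^-4 m².
M = (4π×10⁻⁷)(3160)(58)(6.070×10^-4) = 1.398×10^-4 H.

M ≈ 140 μH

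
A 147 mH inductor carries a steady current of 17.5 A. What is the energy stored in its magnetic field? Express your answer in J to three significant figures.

U ≈ 22.5 J

Stored magnetic energy: U = ½LI².
U = ½(0.147 H)(17.5 A)² = 22.51 J.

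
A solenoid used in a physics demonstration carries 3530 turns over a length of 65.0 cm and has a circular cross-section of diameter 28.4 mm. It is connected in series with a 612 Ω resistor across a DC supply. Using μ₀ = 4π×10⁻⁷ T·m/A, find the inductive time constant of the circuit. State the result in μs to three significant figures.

τ ≈ 24.9 μs

A = π(d/2)² = π(1.420×10^-2 m)² = 6.3347×10^-4 m².
L = μ₀N²A/ℓ = (4π×10⁻⁷)(3530)²(6.3347×10^-4)/(0.65) = 1.526×10^-2 H.
τ = L/R = (1.526×10^-2)/(612) = 2.494×10^-5 s.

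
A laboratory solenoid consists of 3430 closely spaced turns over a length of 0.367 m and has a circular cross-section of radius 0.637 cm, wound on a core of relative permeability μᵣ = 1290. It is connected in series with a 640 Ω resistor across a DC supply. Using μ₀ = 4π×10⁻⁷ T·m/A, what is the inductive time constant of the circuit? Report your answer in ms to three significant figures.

τ ≈ 10.4 ms

A = πr² = π(6.370×10^-3 m)² = 1.2748×10^-4 m².
L = μ₀μᵣN²A/ℓ = (4π×10⁻⁷)(1290)(3430)²(1.2748×10^-4)/(0.367) = 6.624 H.
τ = L/R = (6.624)/(640) = 1.035×10^-2 s.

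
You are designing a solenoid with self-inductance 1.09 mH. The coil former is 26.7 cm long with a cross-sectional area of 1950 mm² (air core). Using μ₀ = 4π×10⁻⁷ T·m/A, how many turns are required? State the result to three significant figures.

N ≈ 345 turns

A = 1950 mm² = 1.950×10^-3 m².
From L = μ₀N²A/ℓ, N = √(Lℓ / (μ₀A)).
N = √[(1.090×10^-3)(0.267) / ((4π×10⁻⁷)×1.950×10^-3)] = √(1.188×10^5) ≈ 344.6.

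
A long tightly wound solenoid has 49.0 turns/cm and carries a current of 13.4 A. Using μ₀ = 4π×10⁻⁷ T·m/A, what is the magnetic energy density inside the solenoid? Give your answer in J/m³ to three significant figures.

u ≈ 2710 J/m³

B = μ₀nI = (4π×10⁻⁷)(4.900×10^3)(13.4) = 8.251×10^-2 T.
u = B²/(2μ₀) = (8.251×10^-2)²/(2×4π×10⁻⁷) = 2.709×10^3 J/m³.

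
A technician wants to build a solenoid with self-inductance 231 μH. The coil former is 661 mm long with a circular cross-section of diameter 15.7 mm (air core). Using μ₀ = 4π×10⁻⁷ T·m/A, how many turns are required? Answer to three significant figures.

N ≈ 792 turns

A = π(d/2)² = π(7.850×10^-3 m)² = 1.936×10^-4 m².
From L = μ₀N²A/ℓ, N = √(Lℓ / (μ₀A)).
N = √[(2.310×10^-4)(0.661) / ((4π×10⁻⁷)×1.936×10^-4)] = √(6.276×10^5) ≈ 792.2.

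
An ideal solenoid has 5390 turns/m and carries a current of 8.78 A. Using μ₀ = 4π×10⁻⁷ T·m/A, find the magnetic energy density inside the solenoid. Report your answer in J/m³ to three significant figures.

B = μ₀nI = (4π×10⁻⁷)(5.390×10^3)(8.78) = 5.947×10^-2 T.
u = B²/(2μ₀) = (5.947×10^-2)²/(2×4π×10⁻⁷) = 1.407×10^3 J/m³.

u ≈ 1410 J/m³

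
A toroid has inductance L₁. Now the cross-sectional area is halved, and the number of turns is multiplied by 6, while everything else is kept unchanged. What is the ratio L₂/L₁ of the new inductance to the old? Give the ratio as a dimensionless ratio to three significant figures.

For a toroid, L ∝ μᵣN²A/R.
L₂/L₁ = (0.5) × (6)^2 = 18.0.

L₂/L₁ = 18.0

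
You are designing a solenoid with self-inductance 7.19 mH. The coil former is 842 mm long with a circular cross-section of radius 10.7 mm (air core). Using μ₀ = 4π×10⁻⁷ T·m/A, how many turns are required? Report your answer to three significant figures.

N ≈ 3660 turns

A = πr² = π(1.070×10^-2 m)² = 3.597×10^-4 m².
From L = μ₀N²A/ℓ, N = √(Lℓ / (μ₀A)).
N = √[(7.190×10^-3)(0.842) / ((4π×10⁻⁷)×3.597×10^-4)] = √(1.339×10^7) ≈ 3659.8.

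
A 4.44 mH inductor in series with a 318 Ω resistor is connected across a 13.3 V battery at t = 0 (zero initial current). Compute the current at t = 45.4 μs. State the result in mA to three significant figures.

τ = L/R = 4.440×10^-3/318 = 1.396×10^-5 s; final current I_∞ = ε/R = 13.3/318 = 4.182×10^-2 A.
I(t) = I_∞(1 − e^(−t/τ)) with t/τ = 3.252.
I = (4.182×10^-2)(1 − e^(−3.252)) = 4.020×10^-2 A.

I ≈ 40.2 mA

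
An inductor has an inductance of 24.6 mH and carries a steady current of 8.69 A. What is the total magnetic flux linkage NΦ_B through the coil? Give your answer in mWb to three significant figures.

NΦ_B ≈ 214 mWb

From L = NΦ_B/I, the flux linkage is NΦ_B = LI.
NΦ_B = (2.460×10^-2 H)(8.69 A) = 0.2138 Wb.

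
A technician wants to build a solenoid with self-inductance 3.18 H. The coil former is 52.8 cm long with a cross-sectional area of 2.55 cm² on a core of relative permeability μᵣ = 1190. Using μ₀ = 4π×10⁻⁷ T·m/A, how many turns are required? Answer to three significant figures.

N ≈ 2100 turns

A = 2.55 cm² = 2.550×10^-4 m².
From L = μ₀μᵣN²A/ℓ, N = √(Lℓ / (μ₀μᵣA)).
N = √[(3.18)(0.528) / ((4π×10⁻⁷)(1190)×2.550×10^-4)] = √(4.403×10^6) ≈ 2098.4.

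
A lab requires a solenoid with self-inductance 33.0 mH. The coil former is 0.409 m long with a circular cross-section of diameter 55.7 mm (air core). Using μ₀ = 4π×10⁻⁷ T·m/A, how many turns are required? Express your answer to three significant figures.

A = π(d/2)² = π(2.785×10^-2 m)² = 2.437×10^-3 m².
From L = μ₀N²A/ℓ, N = √(Lℓ / (μ₀A)).
N = √[(3.300×10^-2)(0.409) / ((4π×10⁻⁷)×2.437×10^-3)] = √(4.408×10^6) ≈ 2099.5.

N ≈ 2100 turns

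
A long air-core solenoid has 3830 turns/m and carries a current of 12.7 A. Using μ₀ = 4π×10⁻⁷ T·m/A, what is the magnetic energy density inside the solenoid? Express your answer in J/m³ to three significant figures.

u ≈ 1490 J/m³

B = μ₀nI = (4π×10⁻⁷)(3.830×10^3)(12.7) = 6.112×10^-2 T.
u = B²/(2μ₀) = (6.112×10^-2)²/(2×4π×10⁻⁷) = 1.487×10^3 J/m³.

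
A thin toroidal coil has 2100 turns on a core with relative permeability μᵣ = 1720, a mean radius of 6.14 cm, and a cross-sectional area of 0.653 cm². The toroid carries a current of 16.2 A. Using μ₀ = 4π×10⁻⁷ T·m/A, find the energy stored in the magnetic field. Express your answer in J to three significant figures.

U ≈ 212 J

L = μ₀μᵣN²A/(2πR) = (4π×10⁻⁷)(1720)(2100)²(6.530×10^-5)/(2π×6.140×10^-2) = 1.613 H.
U = ½LI² = ½(1.613)(16.2)² = 211.7 J.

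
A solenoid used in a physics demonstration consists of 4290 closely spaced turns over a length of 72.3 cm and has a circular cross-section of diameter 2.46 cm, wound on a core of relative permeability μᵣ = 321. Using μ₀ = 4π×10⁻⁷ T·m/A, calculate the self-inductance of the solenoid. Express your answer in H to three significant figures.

L ≈ 4.88 H

A = π(d/2)² = π(1.230×10^-2 m)² = 4.753×10^-4 m².
For a long solenoid, L = μ₀μᵣN²A/ℓ.
L = (4π×10⁻⁷)(321)(4290)²(4.753×10^-4)/(0.723 m) = 4.88 H.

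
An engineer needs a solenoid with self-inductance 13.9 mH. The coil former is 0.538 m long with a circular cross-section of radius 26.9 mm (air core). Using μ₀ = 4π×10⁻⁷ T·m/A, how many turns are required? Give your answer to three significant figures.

A = πr² = π(2.690×10^-2 m)² = 2.273×10^-3 m².
From L = μ₀N²A/ℓ, N = √(Lℓ / (μ₀A)).
N = √[(1.390×10^-2)(0.538) / ((4π×10⁻⁷)×2.273×10^-3)] = √(2.618×10^6) ≈ 1618.0.

N ≈ 1620 turns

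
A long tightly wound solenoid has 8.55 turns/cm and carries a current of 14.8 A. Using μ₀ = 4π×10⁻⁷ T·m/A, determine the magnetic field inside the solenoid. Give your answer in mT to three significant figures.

Inside a long solenoid, B = μ₀nI.
B = (4π×10⁻⁷)(855 m⁻¹)(14.8 A) = 1.590×10^-2 T.

B ≈ 15.9 mT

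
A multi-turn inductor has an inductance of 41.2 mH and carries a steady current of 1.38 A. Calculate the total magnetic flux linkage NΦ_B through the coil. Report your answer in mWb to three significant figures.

From L = NΦ_B/I, the flux linkage is NΦ_B = LI.
NΦ_B = (4.120×10^-2 H)(1.38 A) = 5.686×10^-2 Wb.

NΦ_B ≈ 56.9 mWb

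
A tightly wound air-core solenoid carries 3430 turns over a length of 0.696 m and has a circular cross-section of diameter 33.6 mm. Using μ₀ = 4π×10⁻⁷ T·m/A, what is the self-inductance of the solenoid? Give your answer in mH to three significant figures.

A = π(d/2)² = π(1.680×10^-2 m)² = 8.867×10^-4 m².
For a long solenoid, L = μ₀N²A/ℓ.
L = (4π×10⁻⁷)(3430)²(8.867×10^-4)/(0.696 m) = 1.883×10^-2 H.

L ≈ 18.8 mH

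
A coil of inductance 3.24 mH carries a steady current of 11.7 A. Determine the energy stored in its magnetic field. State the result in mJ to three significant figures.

U ≈ 222 mJ

Stored magnetic energy: U = ½LI².
U = ½(3.240×10^-3 H)(11.7 A)² = 0.2218 J.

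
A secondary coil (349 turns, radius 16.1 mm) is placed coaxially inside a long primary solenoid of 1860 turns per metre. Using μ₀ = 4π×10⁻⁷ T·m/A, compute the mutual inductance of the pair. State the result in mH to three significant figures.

M ≈ 0.664 mH

The outer solenoid produces a uniform field B₁ = μ₀n₁I₁ across the inner coil,
so the flux linkage is N₂Φ = N₂B₁A₂ = μ₀n₁N₂A₂·I₁, giving M = μ₀n₁N₂A₂.
A₂ = πr² = π(1.610×10^-2 m)² = 8.143×10^-4 m².
M = (4π×10⁻⁷)(1860)(349)(8.143×10^-4) = 6.643×10^-4 H.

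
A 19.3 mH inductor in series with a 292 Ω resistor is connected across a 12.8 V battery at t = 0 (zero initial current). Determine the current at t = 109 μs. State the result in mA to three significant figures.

I ≈ 35.4 mA

τ = L/R = 1.930×10^-2/292 = 6.610×10^-5 s; final current I_∞ = ε/R = 12.8/292 = 4.384×10^-2 A.
I(t) = I_∞(1 − e^(−t/τ)) with t/τ = 1.649.
I = (4.384×10^-2)(1 − e^(−1.649)) = 3.541×10^-2 A.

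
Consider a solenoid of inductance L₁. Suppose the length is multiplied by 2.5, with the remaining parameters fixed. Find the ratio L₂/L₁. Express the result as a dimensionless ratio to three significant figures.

For a solenoid, L ∝ μᵣN²A/ℓ.
L₂/L₁ = (2.5)^-1 = 0.400.

L₂/L₁ = 0.400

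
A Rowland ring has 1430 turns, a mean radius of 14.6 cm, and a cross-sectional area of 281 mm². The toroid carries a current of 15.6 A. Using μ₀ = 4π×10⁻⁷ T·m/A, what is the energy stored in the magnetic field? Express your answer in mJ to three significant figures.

L = μ₀N²A/(2πR) = (4π×10⁻⁷)(1430)²(2.810×10^-4)/(2π×0.146) = 7.871×10^-4 H.
U = ½LI² = ½(7.871×10^-4)(15.6)² = 9.578×10^-2 J.

U ≈ 95.8 mJ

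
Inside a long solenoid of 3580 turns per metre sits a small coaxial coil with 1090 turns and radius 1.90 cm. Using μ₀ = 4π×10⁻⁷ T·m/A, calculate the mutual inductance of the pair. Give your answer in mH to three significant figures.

The outer solenoid produces a uniform field B₁ = μ₀n₁I₁ across the inner coil,
so the flux linkage is N₂Φ = N₂B₁A₂ = μ₀n₁N₂A₂·I₁, giving M = μ₀n₁N₂A₂.
A₂ = πr² = π(1.900×10^-2 m)² = 1.134×10^-3 m².
M = (4π×10⁻⁷)(3580)(1090)(1.134×10^-3) = 5.561×10^-3 H.

M ≈ 5.56 mH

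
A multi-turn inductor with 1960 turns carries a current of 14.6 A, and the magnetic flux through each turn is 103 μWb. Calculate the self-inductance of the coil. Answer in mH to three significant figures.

Self-inductance is defined by L = NΦ_B/I (flux linkage over current).
L = (1960)(1.030×10^-4 Wb)/(14.6 A) = 1.383×10^-2 H.

L ≈ 13.8 mH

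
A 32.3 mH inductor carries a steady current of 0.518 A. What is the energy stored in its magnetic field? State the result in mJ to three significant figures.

Stored magnetic energy: U = ½LI².
U = ½(3.230×10^-2 H)(0.518 A)² = 4.333×10^-3 J.

U ≈ 4.33 mJ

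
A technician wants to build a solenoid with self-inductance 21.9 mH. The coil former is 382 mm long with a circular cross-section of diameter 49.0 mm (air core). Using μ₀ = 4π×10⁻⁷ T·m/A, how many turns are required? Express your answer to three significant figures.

N ≈ 1880 turns

A = π(d/2)² = π(2.450×10^-2 m)² = 1.886×10^-3 m².
From L = μ₀N²A/ℓ, N = √(Lℓ / (μ₀A)).
N = √[(2.190×10^-2)(0.382) / ((4π×10⁻⁷)×1.886×10^-3)] = √(3.530×10^6) ≈ 1878.9.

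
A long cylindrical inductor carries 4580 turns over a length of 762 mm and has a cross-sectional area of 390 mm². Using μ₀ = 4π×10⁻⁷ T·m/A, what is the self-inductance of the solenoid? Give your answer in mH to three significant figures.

L ≈ 13.5 mH

A = 390 mm² = 3.900×10^-4 m².
For a long solenoid, L = μ₀N²A/ℓ.
L = (4π×10⁻⁷)(4580)²(3.900×10^-4)/(0.762 m) = 1.349×10^-2 H.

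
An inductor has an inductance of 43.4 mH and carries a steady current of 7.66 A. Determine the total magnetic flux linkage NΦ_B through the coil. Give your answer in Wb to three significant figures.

From L = NΦ_B/I, the flux linkage is NΦ_B = LI.
NΦ_B = (4.340×10^-2 H)(7.66 A) = 0.3324 Wb.

NΦ_B ≈ 0.332 Wb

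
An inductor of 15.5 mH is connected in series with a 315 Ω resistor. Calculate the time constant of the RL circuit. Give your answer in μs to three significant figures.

τ = L/R = (1.550×10^-2 H)/(315 Ω) = 4.921×10^-5 s.

τ ≈ 49.2 μs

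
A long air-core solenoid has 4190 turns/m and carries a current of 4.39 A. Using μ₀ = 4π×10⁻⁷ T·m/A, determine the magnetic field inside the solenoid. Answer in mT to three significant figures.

Inside a long solenoid, B = μ₀nI.
B = (4π×10⁻⁷)(4.190×10^3 m⁻¹)(4.39 A) = 2.311×10^-2 T.

B ≈ 23.1 mT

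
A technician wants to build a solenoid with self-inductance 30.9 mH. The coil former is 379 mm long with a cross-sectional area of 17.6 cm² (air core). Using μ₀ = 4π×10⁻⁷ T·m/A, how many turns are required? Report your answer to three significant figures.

A = 17.6 cm² = 1.760×10^-3 m².
From L = μ₀N²A/ℓ, N = √(Lℓ / (μ₀A)).
N = √[(3.090×10^-2)(0.379) / ((4π×10⁻⁷)×1.760×10^-3)] = √(5.295×10^6) ≈ 2301.1.

N ≈ 2300 turns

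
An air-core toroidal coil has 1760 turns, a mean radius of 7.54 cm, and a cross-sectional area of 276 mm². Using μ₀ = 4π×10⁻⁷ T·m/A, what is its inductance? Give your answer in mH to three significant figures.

For a thin toroid, L = μ₀N²A/(2πR).
L = (4π×10⁻⁷)(1760)²(2.760×10^-4) / (2π×7.540×10^-2 m) = 2.268×10^-3 H.

L ≈ 2.27 mH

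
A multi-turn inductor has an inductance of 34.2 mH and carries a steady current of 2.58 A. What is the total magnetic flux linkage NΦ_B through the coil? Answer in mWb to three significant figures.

NΦ_B ≈ 88.2 mWb

From L = NΦ_B/I, the flux linkage is NΦ_B = LI.
NΦ_B = (3.420×10^-2 H)(2.58 A) = 8.824×10^-2 Wb.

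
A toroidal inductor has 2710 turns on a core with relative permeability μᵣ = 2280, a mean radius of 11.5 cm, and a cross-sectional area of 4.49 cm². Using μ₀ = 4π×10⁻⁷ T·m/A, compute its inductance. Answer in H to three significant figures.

L ≈ 13.1 H

For a thin toroid, L = μ₀μᵣN²A/(2πR).
L = (4π×10⁻⁷)(2280)(2710)²(4.490×10^-4) / (2π×0.115 m) = 13.08 H.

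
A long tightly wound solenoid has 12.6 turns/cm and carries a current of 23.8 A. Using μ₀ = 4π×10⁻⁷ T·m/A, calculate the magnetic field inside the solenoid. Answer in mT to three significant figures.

Inside a long solenoid, B = μ₀nI.
B = (4π×10⁻⁷)(1.260×10^3 m⁻¹)(23.8 A) = 3.768×10^-2 T.

B ≈ 37.7 mT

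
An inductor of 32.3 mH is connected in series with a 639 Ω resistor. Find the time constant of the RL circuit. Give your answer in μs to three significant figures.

τ = L/R = (3.230×10^-2 H)/(639 Ω) = 5.0548×10^-5 s.

τ ≈ 50.5 μs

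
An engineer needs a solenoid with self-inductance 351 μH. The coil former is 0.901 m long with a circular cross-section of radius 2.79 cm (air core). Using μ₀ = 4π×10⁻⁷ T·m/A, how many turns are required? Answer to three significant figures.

N ≈ 321 turns

A = πr² = π(2.790×10^-2 m)² = 2.445×10^-3 m².
From L = μ₀N²A/ℓ, N = √(Lℓ / (μ₀A)).
N = √[(3.510×10^-4)(0.901) / ((4π×10⁻⁷)×2.445×10^-3)] = √(1.029×10^5) ≈ 320.8.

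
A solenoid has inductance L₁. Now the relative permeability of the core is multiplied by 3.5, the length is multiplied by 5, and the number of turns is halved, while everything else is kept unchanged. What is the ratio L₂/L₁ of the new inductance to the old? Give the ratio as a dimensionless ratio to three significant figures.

L₂/L₁ = 0.175

For a solenoid, L ∝ μᵣN²A/ℓ.
L₂/L₁ = (3.5) × (5)^-1 × (0.5)^2 = 0.175.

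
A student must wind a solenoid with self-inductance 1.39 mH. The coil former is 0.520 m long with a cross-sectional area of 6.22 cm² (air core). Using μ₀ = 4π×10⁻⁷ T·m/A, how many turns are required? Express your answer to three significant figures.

A = 6.22 cm² = 6.220×10^-4 m².
From L = μ₀N²A/ℓ, N = √(Lℓ / (μ₀A)).
N = √[(1.390×10^-3)(0.52) / ((4π×10⁻⁷)×6.220×10^-4)] = √(9.247×10^5) ≈ 961.6.

N ≈ 962 turns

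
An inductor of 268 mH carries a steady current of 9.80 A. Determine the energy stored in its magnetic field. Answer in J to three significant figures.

U ≈ 12.9 J

Stored magnetic energy: U = ½LI².
U = ½(0.268 H)(9.80 A)² = 12.87 J.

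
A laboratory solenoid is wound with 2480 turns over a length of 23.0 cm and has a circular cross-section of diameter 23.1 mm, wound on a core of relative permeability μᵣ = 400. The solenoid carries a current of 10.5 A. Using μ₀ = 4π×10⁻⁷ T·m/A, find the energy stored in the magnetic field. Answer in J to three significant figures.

A = π(d/2)² = π(1.155×10^-2 m)² = 4.191×10^-4 m².
L = μ₀μᵣN²A/ℓ = (4π×10⁻⁷)(400)(2480)²(4.191×10^-4)/(0.23) = 5.633 H.
U = ½LI² = ½(5.633)(10.5)² = 310.5 J.

U ≈ 311 J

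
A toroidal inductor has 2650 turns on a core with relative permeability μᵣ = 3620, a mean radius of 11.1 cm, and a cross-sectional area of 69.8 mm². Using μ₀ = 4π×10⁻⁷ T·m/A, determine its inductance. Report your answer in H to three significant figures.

For a thin toroid, L = μ₀μᵣN²A/(2πR).
L = (4π×10⁻⁷)(3620)(2650)²(6.980×10^-5) / (2π×0.111 m) = 3.197 H.

L ≈ 3.20 H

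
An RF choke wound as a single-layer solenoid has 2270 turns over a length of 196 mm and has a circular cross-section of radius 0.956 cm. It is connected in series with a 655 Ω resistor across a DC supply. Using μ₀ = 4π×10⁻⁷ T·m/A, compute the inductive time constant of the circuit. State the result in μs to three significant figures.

τ ≈ 14.5 μs

A = πr² = π(9.560×10^-3 m)² = 2.871×10^-4 m².
L = μ₀N²A/ℓ = (4π×10⁻⁷)(2270)²(2.871×10^-4)/(0.196) = 9.486×10^-3 H.
τ = L/R = (9.486×10^-3)/(655) = 1.448×10^-5 s.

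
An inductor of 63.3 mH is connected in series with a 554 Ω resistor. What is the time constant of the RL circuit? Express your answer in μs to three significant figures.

τ = L/R = (6.330×10^-2 H)/(554 Ω) = 1.143×10^-4 s.

τ ≈ 114 μs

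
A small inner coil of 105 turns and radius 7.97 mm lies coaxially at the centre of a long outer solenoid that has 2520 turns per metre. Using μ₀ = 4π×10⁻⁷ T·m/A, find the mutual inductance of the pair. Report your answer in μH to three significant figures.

The outer solenoid produces a uniform field B₁ = μ₀n₁I₁ across the inner coil,
so the flux linkage is N₂Φ = N₂B₁A₂ = μ₀n₁N₂A₂·I₁, giving M = μ₀n₁N₂A₂.
A₂ = πr² = π(7.970×10^-3 m)² = 1.996×10^-4 m².
M = (4π×10⁻⁷)(2520)(105)(1.996×10^-4) = 6.635×10^-5 H.

M ≈ 66.4 μH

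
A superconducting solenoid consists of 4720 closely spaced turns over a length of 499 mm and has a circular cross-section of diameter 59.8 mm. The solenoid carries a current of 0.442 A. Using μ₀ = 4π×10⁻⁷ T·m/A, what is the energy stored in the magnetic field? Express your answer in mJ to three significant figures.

U ≈ 15.4 mJ

A = π(d/2)² = π(2.990×10^-2 m)² = 2.809×10^-3 m².
L = μ₀N²A/ℓ = (4π×10⁻⁷)(4720)²(2.809×10^-3)/(0.499) = 0.1576 H.
U = ½LI² = ½(0.1576)(0.442)² = 1.539×10^-2 J.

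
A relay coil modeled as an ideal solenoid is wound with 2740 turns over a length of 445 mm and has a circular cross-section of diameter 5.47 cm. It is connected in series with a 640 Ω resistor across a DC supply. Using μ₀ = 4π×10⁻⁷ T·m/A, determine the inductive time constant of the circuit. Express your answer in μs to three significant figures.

τ ≈ 77.8 μs

A = π(d/2)² = π(2.735×10^-2 m)² = 2.350×10^-3 m².
L = μ₀N²A/ℓ = (4π×10⁻⁷)(2740)²(2.350×10^-3)/(0.445) = 4.982×10^-2 H.
τ = L/R = (4.982×10^-2)/(640) = 7.7846×10^-5 s.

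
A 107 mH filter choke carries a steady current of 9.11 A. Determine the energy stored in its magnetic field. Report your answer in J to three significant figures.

Stored magnetic energy: U = ½LI².
U = ½(0.107 H)(9.11 A)² = 4.44 J.

U ≈ 4.44 J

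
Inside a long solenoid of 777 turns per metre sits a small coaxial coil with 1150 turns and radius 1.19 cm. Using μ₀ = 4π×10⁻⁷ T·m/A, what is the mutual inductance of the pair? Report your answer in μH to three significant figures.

M ≈ 500 μH

The outer solenoid produces a uniform field B₁ = μ₀n₁I₁ across the inner coil,
so the flux linkage is N₂Φ = N₂B₁A₂ = μ₀n₁N₂A₂·I₁, giving M = μ₀n₁N₂A₂.
A₂ = πr² = π(1.190×10^-2 m)² = 4.449×10^-4 m².
M = (4π×10⁻⁷)(777)(1150)(4.449×10^-4) = 4.995×10^-4 H.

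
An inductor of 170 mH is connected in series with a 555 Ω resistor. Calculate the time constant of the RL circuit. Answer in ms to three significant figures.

τ = L/R = (0.17 H)/(555 Ω) = 3.063×10^-4 s.

τ ≈ 0.306 ms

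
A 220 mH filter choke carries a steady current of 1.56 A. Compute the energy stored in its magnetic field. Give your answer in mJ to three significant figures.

Stored magnetic energy: U = ½LI².
U = ½(0.22 H)(1.56 A)² = 0.2677 J.

U ≈ 268 mJ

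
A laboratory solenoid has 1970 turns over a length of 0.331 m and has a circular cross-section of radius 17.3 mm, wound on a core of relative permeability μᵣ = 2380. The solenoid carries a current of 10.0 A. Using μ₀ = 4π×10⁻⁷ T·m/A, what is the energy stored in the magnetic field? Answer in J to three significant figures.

U ≈ 1650 J

A = πr² = π(1.730×10^-2 m)² = 9.402×10^-4 m².
L = μ₀μᵣN²A/ℓ = (4π×10⁻⁷)(2380)(1970)²(9.402×10^-4)/(0.331) = 32.97 H.
U = ½LI² = ½(32.97)(10.0)² = 1.649×10^3 J.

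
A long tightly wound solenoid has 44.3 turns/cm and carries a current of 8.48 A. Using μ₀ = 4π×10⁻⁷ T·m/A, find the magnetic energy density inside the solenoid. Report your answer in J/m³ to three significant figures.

u ≈ 887 J/m³

B = μ₀nI = (4π×10⁻⁷)(4.430×10^3)(8.48) = 4.721×10^-2 T.
u = B²/(2μ₀) = (4.721×10^-2)²/(2×4π×10⁻⁷) = 886.7 J/m³.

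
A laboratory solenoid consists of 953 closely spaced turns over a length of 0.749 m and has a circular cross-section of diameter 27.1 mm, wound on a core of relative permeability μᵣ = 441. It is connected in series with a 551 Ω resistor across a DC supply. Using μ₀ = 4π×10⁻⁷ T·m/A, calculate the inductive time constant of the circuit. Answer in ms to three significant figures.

A = π(d/2)² = π(1.355×10^-2 m)² = 5.768×10^-4 m².
L = μ₀μᵣN²A/ℓ = (4π×10⁻⁷)(441)(953)²(5.768×10^-4)/(0.749) = 0.3876 H.
τ = L/R = (0.3876)/(551) = 7.034×10^-4 s.

τ ≈ 0.703 ms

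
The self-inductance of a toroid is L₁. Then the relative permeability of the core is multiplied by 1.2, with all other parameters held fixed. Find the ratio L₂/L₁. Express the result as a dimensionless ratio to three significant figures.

For a toroid, L ∝ μᵣN²A/R.
L₂/L₁ = (1.2) = 1.20.

L₂/L₁ = 1.20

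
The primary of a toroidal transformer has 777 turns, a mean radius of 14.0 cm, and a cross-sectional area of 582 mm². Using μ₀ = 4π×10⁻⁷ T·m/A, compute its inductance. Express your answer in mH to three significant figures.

For a thin toroid, L = μ₀N²A/(2πR).
L = (4π×10⁻⁷)(777)²(5.820×10^-4) / (2π×0.14 m) = 5.020×10^-4 H.

L ≈ 0.502 mH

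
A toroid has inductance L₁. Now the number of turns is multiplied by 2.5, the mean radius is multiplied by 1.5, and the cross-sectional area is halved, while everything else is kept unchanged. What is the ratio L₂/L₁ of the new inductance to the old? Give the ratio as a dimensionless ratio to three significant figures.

For a toroid, L ∝ μᵣN²A/R.
L₂/L₁ = (2.5)^2 × (1.5)^-1 × (0.5) = 2.08.

L₂/L₁ = 2.08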